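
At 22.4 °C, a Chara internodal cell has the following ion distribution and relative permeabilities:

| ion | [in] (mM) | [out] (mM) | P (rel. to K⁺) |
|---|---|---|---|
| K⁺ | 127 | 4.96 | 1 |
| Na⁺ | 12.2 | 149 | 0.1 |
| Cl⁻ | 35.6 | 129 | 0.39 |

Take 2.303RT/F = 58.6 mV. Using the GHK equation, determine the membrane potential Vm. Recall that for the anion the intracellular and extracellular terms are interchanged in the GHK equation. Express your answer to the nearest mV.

Vm = 58.6 · log₁₀[(Σ P·[cation]ₒ + Σ P·[anion]ᵢ) / (Σ P·[cation]ᵢ + Σ P·[anion]ₒ)]
Numerator = 1×4.96 + 0.1×149 + 0.39×35.6 = 33.74
Denominator = 1×127 + 0.1×12.2 + 0.39×129 = 178.5
Vm = 58.6 · log₁₀(0.18901) = 58.6 × (-0.7235) = -42.40 mV

-42 mV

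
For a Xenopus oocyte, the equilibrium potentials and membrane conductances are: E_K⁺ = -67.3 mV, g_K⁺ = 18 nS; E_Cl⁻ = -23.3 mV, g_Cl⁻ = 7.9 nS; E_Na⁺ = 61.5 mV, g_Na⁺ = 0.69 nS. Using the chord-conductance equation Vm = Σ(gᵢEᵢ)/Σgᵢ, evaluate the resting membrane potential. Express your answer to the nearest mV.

Σ gᵢEᵢ = 18·(-67.3) + 7.9·(-23.3) + 0.69·(61.5) = -1353.03
Σ gᵢ = 18 + 7.9 + 0.69 = 26.59
Vm = -1353.03 / 26.59 = -50.89 mV

-51 mV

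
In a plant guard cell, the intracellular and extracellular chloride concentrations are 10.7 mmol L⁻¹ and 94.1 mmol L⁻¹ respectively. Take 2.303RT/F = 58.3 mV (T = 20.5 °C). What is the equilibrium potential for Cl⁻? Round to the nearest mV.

-55 mV

E = (58.3/z) · log₁₀([Cl⁻]_out/[Cl⁻]_in) with z = -1.
For an anion, dividing by z = -1 reverses the sign.
= (58.3/-1) · log₁₀(94.1/10.7) = -58.30 · log₁₀(8.794)
= -58.30 · (0.9442) = -55.05 mV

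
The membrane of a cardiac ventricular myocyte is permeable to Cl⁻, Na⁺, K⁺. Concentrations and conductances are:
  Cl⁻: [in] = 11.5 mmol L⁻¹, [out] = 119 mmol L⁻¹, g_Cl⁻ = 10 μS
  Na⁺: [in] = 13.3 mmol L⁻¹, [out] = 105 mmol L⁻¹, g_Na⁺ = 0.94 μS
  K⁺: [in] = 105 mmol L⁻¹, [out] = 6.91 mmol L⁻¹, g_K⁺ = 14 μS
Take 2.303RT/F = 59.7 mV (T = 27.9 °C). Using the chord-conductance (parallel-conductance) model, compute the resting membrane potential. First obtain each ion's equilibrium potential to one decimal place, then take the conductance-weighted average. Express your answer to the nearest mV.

-62 mV

E_Cl⁻ = (59.7/-1)·log₁₀(119/11.5) = -60.6 mV
E_Na⁺ = (59.7/1)·log₁₀(105/13.3) = 53.6 mV
E_K⁺ = (59.7/1)·log₁₀(6.91/105) = -70.5 mV
Vm = (Σ gᵢEᵢ)/(Σ gᵢ) = (10·-60.6 + 0.94·53.6 + 14·-70.5) / (10 + 0.94 + 14)
= -1542.62 / 24.94 = -61.85 mV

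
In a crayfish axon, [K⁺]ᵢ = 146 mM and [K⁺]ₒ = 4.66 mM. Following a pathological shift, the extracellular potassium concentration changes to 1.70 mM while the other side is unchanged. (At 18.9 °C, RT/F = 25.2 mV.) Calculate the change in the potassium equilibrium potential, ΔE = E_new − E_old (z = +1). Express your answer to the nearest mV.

-25 mV

E_old = (25.2/1)·ln(4.66/146) = -86.80 mV
E_new = (25.2/1)·ln(1.70/146) = -112.22 mV
ΔE = -112.22 − (-86.80) = -25.41 mV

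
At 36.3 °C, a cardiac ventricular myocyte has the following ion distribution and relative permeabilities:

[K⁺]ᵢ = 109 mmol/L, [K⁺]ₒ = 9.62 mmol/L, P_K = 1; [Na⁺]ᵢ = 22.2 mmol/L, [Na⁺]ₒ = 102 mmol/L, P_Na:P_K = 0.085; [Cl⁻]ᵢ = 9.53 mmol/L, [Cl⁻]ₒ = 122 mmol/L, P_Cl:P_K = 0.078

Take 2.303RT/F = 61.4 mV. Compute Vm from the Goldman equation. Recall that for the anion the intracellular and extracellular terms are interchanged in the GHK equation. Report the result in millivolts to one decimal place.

Vm = 61.4 · log₁₀[(Σ P·[cation]ₒ + Σ P·[anion]ᵢ) / (Σ P·[cation]ᵢ + Σ P·[anion]ₒ)]
Numerator = 1×9.62 + 0.085×102 + 0.078×9.53 = 19.03
Denominator = 1×109 + 0.085×22.2 + 0.078×122 = 120.4
Vm = 61.4 · log₁₀(0.15808) = 61.4 × (-0.8011) = -49.19 mV

-49.2 mV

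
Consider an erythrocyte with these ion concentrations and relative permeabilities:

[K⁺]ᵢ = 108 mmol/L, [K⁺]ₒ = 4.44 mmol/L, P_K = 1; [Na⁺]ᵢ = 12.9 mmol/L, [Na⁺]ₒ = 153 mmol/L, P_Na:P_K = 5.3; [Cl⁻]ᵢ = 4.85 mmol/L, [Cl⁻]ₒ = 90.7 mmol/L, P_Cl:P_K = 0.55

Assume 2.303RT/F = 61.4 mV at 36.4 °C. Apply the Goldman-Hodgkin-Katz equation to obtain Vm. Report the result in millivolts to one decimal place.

34.3 mV

Vm = 61.4 · log₁₀[(Σ P·[cation]ₒ + Σ P·[anion]ᵢ) / (Σ P·[cation]ᵢ + Σ P·[anion]ₒ)]
Numerator = 1×4.44 + 5.3×153 + 0.55×4.85 = 818
Denominator = 1×108 + 5.3×12.9 + 0.55×90.7 = 226.3
Vm = 61.4 · log₁₀(3.6154) = 61.4 × (0.5582) = 34.27 mV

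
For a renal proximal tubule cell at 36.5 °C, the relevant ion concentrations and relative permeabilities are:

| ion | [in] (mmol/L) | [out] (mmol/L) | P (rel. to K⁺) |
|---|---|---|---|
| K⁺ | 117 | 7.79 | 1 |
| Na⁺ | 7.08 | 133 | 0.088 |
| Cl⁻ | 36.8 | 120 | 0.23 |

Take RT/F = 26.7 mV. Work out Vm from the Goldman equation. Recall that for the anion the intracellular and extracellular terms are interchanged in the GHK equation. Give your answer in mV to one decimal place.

Vm = 26.7 · ln[(Σ P·[cation]ₒ + Σ P·[anion]ᵢ) / (Σ P·[cation]ᵢ + Σ P·[anion]ₒ)]
Numerator = 1×7.79 + 0.088×133 + 0.23×36.8 = 27.96
Denominator = 1×117 + 0.088×7.08 + 0.23×120 = 145.2
Vm = 26.7 · ln(0.19252) = 26.7 × (-1.6476) = -43.99 mV

-44.0 mV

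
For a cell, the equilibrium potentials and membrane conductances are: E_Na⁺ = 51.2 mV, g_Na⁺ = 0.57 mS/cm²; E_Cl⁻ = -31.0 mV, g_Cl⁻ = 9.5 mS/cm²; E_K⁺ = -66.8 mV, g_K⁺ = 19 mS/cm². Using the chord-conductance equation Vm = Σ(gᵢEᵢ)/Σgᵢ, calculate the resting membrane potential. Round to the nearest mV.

Σ gᵢEᵢ = 0.57·(51.2) + 9.5·(-31.0) + 19·(-66.8) = -1534.52
Σ gᵢ = 0.57 + 9.5 + 19 = 29.07
Vm = -1534.52 / 29.07 = -52.79 mV

-53 mV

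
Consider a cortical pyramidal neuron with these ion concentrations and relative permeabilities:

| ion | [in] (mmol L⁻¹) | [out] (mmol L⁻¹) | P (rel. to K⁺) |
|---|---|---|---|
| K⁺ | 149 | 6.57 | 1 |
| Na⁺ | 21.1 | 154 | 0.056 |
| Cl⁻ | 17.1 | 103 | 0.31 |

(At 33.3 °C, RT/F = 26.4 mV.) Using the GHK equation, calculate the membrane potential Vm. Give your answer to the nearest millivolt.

-58 mV

Vm = 26.4 · ln[(Σ P·[cation]ₒ + Σ P·[anion]ᵢ) / (Σ P·[cation]ᵢ + Σ P·[anion]ₒ)]
Numerator = 1×6.57 + 0.056×154 + 0.31×17.1 = 20.5
Denominator = 1×149 + 0.056×21.1 + 0.31×103 = 182.1
Vm = 26.4 · ln(0.11254) = 26.4 × (-2.1844) = -57.67 mV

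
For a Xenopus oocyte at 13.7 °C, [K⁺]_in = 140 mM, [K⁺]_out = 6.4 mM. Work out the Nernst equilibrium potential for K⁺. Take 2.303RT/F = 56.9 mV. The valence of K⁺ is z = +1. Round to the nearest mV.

E = (56.9/z) · log₁₀([K⁺]_out/[K⁺]_in) with z = +1.
= (56.9/1) · log₁₀(6.4/140) = 56.90 · log₁₀(0.04571)
= 56.90 · (-1.3399) = -76.24 mV

-76 mV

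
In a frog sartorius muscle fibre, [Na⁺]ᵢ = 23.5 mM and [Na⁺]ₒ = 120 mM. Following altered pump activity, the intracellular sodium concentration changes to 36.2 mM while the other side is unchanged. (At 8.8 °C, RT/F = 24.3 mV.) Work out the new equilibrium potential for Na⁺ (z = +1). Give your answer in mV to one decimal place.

29.1 mV

After the shift: [Na⁺]_out = 120, [Na⁺]_in = 36.2 mM.
E_new = (24.3/1)·ln(120/36.2) = 24.30 · (1.1984) = 29.12 mV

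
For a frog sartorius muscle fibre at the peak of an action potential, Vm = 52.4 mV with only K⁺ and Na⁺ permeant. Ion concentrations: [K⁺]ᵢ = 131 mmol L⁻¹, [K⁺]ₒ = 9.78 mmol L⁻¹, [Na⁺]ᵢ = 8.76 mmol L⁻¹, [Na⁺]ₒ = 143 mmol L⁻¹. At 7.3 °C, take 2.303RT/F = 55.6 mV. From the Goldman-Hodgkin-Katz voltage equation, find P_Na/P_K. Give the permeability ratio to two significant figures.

17

Let α = P_Na/P_K. GHK: Vm = 55.6·log₁₀[(Kₒ + α·Naₒ)/(Kᵢ + α·Naᵢ)].
10^(Vm/55.6) = 10^(52.4/55.6) = 8.7588
So 8.7588·(Kᵢ + α·Naᵢ) = Kₒ + α·Naₒ → α = (8.7588·131.0 − 9.78) / (143.0 − 8.7588·8.76)
α = (1147 − 9.78) / (143.0 − 76.73) = 1138/66.27 = 17.17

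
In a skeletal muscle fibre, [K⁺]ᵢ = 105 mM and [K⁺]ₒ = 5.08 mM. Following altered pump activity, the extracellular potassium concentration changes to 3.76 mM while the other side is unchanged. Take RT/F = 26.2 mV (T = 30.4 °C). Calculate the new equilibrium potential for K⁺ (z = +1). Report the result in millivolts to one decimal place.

After the shift: [K⁺]_out = 3.76, [K⁺]_in = 105 mM.
E_new = (26.2/1)·ln(3.76/105) = 26.20 · (-3.3295) = -87.23 mV

-87.2 mV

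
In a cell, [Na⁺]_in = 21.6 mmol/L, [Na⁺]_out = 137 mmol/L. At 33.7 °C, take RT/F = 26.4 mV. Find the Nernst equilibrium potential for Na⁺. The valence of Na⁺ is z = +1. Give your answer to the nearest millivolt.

49 mV

E = (26.4/z) · ln([Na⁺]_out/[Na⁺]_in) with z = +1.
= (26.4/1) · ln(137/21.6) = 26.40 · ln(6.343)
= 26.40 · (1.8473) = 48.77 mV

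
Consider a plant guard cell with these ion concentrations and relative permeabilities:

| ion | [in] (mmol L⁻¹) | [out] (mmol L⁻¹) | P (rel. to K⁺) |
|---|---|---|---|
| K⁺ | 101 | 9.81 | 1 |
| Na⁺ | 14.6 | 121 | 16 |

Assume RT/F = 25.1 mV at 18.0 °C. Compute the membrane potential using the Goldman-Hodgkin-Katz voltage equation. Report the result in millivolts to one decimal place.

44.2 mV

Vm = 25.1 · ln[(Σ P·[cation]ₒ + Σ P·[anion]ᵢ) / (Σ P·[cation]ᵢ + Σ P·[anion]ₒ)]
Numerator = 1×9.81 + 16×121 = 1946
Denominator = 1×101 + 16×14.6 = 334.6
Vm = 25.1 · ln(5.8153) = 25.1 × (1.7605) = 44.19 mV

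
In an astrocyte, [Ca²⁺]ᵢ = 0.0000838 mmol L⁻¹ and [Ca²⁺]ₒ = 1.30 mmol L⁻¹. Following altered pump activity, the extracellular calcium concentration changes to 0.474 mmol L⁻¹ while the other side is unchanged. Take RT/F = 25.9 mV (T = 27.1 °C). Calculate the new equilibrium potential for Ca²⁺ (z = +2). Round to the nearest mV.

After the shift: [Ca²⁺]_out = 0.474, [Ca²⁺]_in = 0.0000838 mmol L⁻¹.
E_new = (25.9/2)·ln(0.474/0.0000838) = 12.95 · (8.6405) = 111.89 mV

112 mV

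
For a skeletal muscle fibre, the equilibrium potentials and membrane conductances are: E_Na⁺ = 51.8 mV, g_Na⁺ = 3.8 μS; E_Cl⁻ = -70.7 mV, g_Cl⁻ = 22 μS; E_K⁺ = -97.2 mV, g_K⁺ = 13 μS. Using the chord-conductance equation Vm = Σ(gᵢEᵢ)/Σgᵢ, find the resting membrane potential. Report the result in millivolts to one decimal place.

-67.6 mV

Σ gᵢEᵢ = 3.8·(51.8) + 22·(-70.7) + 13·(-97.2) = -2622.16
Σ gᵢ = 3.8 + 22 + 13 = 38.8
Vm = -2622.16 / 38.8 = -67.58 mV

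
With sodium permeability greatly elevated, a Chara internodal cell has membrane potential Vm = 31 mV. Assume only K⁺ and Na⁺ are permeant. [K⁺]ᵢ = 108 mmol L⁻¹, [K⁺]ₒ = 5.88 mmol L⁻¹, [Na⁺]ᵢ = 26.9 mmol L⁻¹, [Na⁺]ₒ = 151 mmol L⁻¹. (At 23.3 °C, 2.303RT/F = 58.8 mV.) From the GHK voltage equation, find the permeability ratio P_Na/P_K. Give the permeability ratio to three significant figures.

5.92

Let α = P_Na/P_K. GHK: Vm = 58.8·log₁₀[(Kₒ + α·Naₒ)/(Kᵢ + α·Naᵢ)].
10^(Vm/58.8) = 10^(31.0/58.8) = 3.3668
So 3.3668·(Kᵢ + α·Naᵢ) = Kₒ + α·Naₒ → α = (3.3668·108.0 − 5.88) / (151.0 − 3.3668·26.9)
α = (363.6 − 5.88) / (151.0 − 90.57) = 357.7/60.43 = 5.919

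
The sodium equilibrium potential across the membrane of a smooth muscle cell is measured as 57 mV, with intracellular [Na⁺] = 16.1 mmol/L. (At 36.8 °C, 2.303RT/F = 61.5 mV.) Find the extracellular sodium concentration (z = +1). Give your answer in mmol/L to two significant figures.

140 mmol/L

Nernst: E = (61.5/1) · log₁₀([out]/[in]), so log₁₀([out]/[in]) = 57.0 × 1 / 61.5 = 0.9268.
[out]/[in] = 10^(0.9268) = 8.449.
[out] = 8.449 × 16.1 = 136 mmol/L.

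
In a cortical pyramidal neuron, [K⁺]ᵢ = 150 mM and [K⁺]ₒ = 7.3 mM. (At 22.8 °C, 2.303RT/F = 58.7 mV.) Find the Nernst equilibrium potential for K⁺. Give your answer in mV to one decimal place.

E = (58.7/z) · log₁₀([K⁺]_out/[K⁺]_in) with z = +1.
= (58.7/1) · log₁₀(7.3/150) = 58.70 · log₁₀(0.04867)
= 58.70 · (-1.3128) = -77.06 mV

-77.1 mV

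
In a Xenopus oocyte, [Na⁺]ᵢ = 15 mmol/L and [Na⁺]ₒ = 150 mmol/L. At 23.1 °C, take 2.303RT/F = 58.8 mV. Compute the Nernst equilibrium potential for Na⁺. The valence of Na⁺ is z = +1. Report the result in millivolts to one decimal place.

E = (58.8/z) · log₁₀([Na⁺]_out/[Na⁺]_in) with z = +1.
= (58.8/1) · log₁₀(150/15) = 58.80 · log₁₀(10)
= 58.80 · (1.0000) = 58.80 mV

58.8 mV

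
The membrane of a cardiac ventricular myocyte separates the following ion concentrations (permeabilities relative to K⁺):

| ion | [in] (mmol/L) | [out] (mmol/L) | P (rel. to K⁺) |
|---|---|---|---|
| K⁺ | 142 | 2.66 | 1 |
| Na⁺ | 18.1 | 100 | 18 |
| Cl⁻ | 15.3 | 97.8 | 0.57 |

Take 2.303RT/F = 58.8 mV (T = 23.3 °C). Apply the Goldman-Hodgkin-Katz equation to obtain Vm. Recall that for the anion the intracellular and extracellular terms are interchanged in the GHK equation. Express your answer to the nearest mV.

32 mV

Vm = 58.8 · log₁₀[(Σ P·[cation]ₒ + Σ P·[anion]ᵢ) / (Σ P·[cation]ᵢ + Σ P·[anion]ₒ)]
Numerator = 1×2.66 + 18×100 + 0.57×15.3 = 1811
Denominator = 1×142 + 18×18.1 + 0.57×97.8 = 523.5
Vm = 58.8 · log₁₀(3.4598) = 58.8 × (0.5391) = 31.70 mV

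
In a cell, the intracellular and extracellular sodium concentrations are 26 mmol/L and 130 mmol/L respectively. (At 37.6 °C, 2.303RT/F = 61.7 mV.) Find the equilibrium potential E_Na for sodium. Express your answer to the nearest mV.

E = (61.7/z) · log₁₀([Na⁺]_out/[Na⁺]_in) with z = +1.
= (61.7/1) · log₁₀(130/26) = 61.70 · log₁₀(5)
= 61.70 · (0.6990) = 43.13 mV

43 mV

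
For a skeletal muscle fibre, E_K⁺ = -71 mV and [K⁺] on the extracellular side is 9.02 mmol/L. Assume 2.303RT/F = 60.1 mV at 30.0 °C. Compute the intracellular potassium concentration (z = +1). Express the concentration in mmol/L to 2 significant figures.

140 mmol/L

Nernst: E = (60.1/1) · log₁₀([out]/[in]), so log₁₀([out]/[in]) = -71.0 × 1 / 60.1 = -1.1814.
[out]/[in] = 10^(-1.1814) = 0.06586.
[in] = 9.02 / 0.06586 = 137 mmol/L.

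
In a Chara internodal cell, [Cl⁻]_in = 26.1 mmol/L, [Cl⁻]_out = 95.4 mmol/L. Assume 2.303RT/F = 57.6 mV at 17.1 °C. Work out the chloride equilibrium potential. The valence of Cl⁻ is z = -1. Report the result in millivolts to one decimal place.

E = (57.6/z) · log₁₀([Cl⁻]_out/[Cl⁻]_in) with z = -1.
For an anion, dividing by z = -1 reverses the sign.
= (57.6/-1) · log₁₀(95.4/26.1) = -57.60 · log₁₀(3.655)
= -57.60 · (0.5629) = -32.42 mV

-32.4 mV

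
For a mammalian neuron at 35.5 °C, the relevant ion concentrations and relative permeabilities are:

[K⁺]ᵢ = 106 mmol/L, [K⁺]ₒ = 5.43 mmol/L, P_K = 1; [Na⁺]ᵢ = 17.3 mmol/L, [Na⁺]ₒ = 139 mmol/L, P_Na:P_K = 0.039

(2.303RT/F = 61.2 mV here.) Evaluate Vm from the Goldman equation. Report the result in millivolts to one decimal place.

Vm = 61.2 · log₁₀[(Σ P·[cation]ₒ + Σ P·[anion]ᵢ) / (Σ P·[cation]ᵢ + Σ P·[anion]ₒ)]
Numerator = 1×5.43 + 0.039×139 = 10.85
Denominator = 1×106 + 0.039×17.3 = 106.7
Vm = 61.2 · log₁₀(0.10172) = 61.2 × (-0.9926) = -60.75 mV

-60.7 mV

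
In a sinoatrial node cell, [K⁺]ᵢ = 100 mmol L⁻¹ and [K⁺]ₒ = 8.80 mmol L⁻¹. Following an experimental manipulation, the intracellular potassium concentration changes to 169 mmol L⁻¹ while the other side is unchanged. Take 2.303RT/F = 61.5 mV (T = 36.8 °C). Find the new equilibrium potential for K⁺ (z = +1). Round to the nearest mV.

After the shift: [K⁺]_out = 8.80, [K⁺]_in = 169 mmol L⁻¹.
E_new = (61.5/1)·log₁₀(8.80/169) = 61.50 · (-1.2834) = -78.93 mV

-79 mV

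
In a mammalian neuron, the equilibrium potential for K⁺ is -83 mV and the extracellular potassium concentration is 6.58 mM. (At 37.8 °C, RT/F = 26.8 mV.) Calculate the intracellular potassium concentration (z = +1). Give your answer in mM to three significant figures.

146 mM

Nernst: E = (26.8/1) · ln([out]/[in]), so ln([out]/[in]) = -83.0 × 1 / 26.8 = -3.0970.
[out]/[in] = e^(-3.0970) = 0.04518.
[in] = 6.58 / 0.04518 = 145.6 mM.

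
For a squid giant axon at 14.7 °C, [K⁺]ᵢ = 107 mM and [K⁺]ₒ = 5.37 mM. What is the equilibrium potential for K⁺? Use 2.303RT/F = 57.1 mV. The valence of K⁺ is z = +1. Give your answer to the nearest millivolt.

-74 mV

E = (57.1/z) · log₁₀([K⁺]_out/[K⁺]_in) with z = +1.
= (57.1/1) · log₁₀(5.37/107) = 57.10 · log₁₀(0.05019)
= 57.10 · (-1.2994) = -74.20 mV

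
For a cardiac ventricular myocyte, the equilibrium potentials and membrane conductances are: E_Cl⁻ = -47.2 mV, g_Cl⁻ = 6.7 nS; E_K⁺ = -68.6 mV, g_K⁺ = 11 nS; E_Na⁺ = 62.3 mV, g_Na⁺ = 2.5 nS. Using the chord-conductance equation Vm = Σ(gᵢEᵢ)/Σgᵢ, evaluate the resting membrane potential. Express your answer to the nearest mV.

-45 mV

Σ gᵢEᵢ = 6.7·(-47.2) + 11·(-68.6) + 2.5·(62.3) = -915.09
Σ gᵢ = 6.7 + 11 + 2.5 = 20.2
Vm = -915.09 / 20.2 = -45.30 mV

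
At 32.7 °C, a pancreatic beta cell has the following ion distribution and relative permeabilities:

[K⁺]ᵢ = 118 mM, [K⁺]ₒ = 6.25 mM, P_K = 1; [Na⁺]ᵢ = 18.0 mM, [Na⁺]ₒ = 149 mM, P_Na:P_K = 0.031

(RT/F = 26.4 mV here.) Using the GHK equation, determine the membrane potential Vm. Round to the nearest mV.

Vm = 26.4 · ln[(Σ P·[cation]ₒ + Σ P·[anion]ᵢ) / (Σ P·[cation]ᵢ + Σ P·[anion]ₒ)]
Numerator = 1×6.25 + 0.031×149 = 10.87
Denominator = 1×118 + 0.031×18.0 = 118.6
Vm = 26.4 · ln(0.091677) = 26.4 × (-2.3895) = -63.08 mV

-63 mV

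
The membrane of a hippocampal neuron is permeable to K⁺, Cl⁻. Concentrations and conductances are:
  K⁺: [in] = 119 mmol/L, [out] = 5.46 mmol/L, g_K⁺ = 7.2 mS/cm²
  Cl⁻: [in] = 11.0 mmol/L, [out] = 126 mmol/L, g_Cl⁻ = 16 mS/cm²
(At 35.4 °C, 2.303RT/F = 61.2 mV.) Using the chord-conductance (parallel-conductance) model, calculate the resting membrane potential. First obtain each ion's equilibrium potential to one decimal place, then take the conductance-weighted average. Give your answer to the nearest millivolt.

E_K⁺ = (61.2/1)·log₁₀(5.46/119) = -81.9 mV
E_Cl⁻ = (61.2/-1)·log₁₀(126/11.0) = -64.8 mV
Vm = (Σ gᵢEᵢ)/(Σ gᵢ) = (7.2·-81.9 + 16·-64.8) / (7.2 + 16)
= -1626.48 / 23.2 = -70.11 mV

-70 mV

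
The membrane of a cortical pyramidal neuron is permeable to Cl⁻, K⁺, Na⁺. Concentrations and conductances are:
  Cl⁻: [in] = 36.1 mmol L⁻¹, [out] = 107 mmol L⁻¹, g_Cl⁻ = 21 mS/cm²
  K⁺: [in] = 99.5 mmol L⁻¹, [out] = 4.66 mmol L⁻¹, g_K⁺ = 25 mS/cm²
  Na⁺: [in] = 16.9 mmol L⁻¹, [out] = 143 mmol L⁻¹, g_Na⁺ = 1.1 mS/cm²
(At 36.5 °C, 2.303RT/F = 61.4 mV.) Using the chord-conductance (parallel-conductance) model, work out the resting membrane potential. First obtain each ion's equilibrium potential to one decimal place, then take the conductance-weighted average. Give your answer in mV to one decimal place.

-54.9 mV

E_Cl⁻ = (61.4/-1)·log₁₀(107/36.1) = -29.0 mV
E_K⁺ = (61.4/1)·log₁₀(4.66/99.5) = -81.6 mV
E_Na⁺ = (61.4/1)·log₁₀(143/16.9) = 56.9 mV
Vm = (Σ gᵢEᵢ)/(Σ gᵢ) = (21·-29.0 + 25·-81.6 + 1.1·56.9) / (21 + 25 + 1.1)
= -2586.41 / 47.1 = -54.91 mV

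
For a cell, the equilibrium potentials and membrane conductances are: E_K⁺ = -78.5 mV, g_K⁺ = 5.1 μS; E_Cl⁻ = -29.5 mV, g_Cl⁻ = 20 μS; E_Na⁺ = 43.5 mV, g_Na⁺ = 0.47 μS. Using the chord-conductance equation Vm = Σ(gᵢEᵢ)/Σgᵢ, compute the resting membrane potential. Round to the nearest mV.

Σ gᵢEᵢ = 5.1·(-78.5) + 20·(-29.5) + 0.47·(43.5) = -969.90
Σ gᵢ = 5.1 + 20 + 0.47 = 25.57
Vm = -969.90 / 25.57 = -37.93 mV

-38 mV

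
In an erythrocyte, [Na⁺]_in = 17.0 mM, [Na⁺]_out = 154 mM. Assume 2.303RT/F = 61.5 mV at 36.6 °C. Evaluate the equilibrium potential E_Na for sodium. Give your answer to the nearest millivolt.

E = (61.5/z) · log₁₀([Na⁺]_out/[Na⁺]_in) with z = +1.
= (61.5/1) · log₁₀(154/17.0) = 61.50 · log₁₀(9.059)
= 61.50 · (0.9571) = 58.86 mV

59 mV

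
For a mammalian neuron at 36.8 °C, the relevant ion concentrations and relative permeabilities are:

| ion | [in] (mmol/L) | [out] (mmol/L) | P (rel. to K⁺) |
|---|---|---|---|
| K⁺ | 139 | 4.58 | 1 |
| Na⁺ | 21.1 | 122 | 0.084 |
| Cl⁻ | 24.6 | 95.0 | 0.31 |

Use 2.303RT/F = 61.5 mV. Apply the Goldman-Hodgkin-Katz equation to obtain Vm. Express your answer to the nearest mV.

-54 mV

Vm = 61.5 · log₁₀[(Σ P·[cation]ₒ + Σ P·[anion]ᵢ) / (Σ P·[cation]ᵢ + Σ P·[anion]ₒ)]
Numerator = 1×4.58 + 0.084×122 + 0.31×24.6 = 22.45
Denominator = 1×139 + 0.084×21.1 + 0.31×95.0 = 170.2
Vm = 61.5 · log₁₀(0.13191) = 61.5 × (-0.8797) = -54.10 mV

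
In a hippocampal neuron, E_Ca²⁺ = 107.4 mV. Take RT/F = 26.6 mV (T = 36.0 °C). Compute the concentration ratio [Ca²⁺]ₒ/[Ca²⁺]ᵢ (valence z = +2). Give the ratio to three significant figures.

3210

ln([out]/[in]) = E·z/(26.6) = 107.4 × 2 / 26.6 = 8.0752
[out]/[in] = e^(8.0752) = 3214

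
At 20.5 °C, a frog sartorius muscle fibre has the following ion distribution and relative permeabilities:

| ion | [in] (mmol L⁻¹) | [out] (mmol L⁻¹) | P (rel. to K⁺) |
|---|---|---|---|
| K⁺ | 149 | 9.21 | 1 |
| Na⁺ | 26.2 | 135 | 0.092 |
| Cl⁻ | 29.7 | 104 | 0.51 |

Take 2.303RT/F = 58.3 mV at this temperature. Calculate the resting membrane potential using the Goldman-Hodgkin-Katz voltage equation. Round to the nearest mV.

-43 mV

Vm = 58.3 · log₁₀[(Σ P·[cation]ₒ + Σ P·[anion]ᵢ) / (Σ P·[cation]ᵢ + Σ P·[anion]ₒ)]
Numerator = 1×9.21 + 0.092×135 + 0.51×29.7 = 36.78
Denominator = 1×149 + 0.092×26.2 + 0.51×104 = 204.5
Vm = 58.3 · log₁₀(0.17988) = 58.3 × (-0.7450) = -43.43 mV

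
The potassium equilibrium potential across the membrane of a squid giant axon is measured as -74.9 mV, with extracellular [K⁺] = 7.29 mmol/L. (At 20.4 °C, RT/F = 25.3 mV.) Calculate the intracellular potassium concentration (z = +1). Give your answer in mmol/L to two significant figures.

Nernst: E = (25.3/1) · ln([out]/[in]), so ln([out]/[in]) = -74.9 × 1 / 25.3 = -2.9605.
[out]/[in] = e^(-2.9605) = 0.05179.
[in] = 7.29 / 0.05179 = 140.7 mmol/L.

140 mmol/L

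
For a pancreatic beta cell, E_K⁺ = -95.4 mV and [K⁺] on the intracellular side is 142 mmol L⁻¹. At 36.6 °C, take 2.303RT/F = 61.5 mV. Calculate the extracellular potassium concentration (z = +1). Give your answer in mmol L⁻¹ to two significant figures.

Nernst: E = (61.5/1) · log₁₀([out]/[in]), so log₁₀([out]/[in]) = -95.4 × 1 / 61.5 = -1.5512.
[out]/[in] = 10^(-1.5512) = 0.0281.
[out] = 0.0281 × 142 = 3.991 mmol L⁻¹.

4.0 mmol L⁻¹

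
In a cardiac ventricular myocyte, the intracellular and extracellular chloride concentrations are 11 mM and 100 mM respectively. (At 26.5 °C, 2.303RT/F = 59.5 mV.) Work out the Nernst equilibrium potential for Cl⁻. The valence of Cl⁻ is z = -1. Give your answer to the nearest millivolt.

E = (59.5/z) · log₁₀([Cl⁻]_out/[Cl⁻]_in) with z = -1.
For an anion, dividing by z = -1 reverses the sign.
= (59.5/-1) · log₁₀(100/11) = -59.50 · log₁₀(9.091)
= -59.50 · (0.9586) = -57.04 mV

-57 mV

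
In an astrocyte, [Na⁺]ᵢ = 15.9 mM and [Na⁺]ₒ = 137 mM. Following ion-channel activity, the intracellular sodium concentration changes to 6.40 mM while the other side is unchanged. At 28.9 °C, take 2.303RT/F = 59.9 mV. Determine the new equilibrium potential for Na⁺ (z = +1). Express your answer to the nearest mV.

After the shift: [Na⁺]_out = 137, [Na⁺]_in = 6.40 mM.
E_new = (59.9/1)·log₁₀(137/6.40) = 59.90 · (1.3305) = 79.70 mV

80 mV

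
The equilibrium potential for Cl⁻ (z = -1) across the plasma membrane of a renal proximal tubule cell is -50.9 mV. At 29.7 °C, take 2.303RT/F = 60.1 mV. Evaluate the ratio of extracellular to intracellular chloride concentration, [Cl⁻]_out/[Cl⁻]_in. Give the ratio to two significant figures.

7.0

log₁₀([out]/[in]) = E·z/(60.1) = -50.9 × -1 / 60.1 = 0.8469
[out]/[in] = 10^(0.8469) = 7.029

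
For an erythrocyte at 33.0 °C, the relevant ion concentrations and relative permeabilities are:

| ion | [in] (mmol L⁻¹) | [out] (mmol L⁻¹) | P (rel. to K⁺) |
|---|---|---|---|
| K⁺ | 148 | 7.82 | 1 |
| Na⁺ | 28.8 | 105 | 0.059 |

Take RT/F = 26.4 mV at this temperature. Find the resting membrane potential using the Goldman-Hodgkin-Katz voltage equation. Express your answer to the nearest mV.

-63 mV

Vm = 26.4 · ln[(Σ P·[cation]ₒ + Σ P·[anion]ᵢ) / (Σ P·[cation]ᵢ + Σ P·[anion]ₒ)]
Numerator = 1×7.82 + 0.059×105 = 14.02
Denominator = 1×148 + 0.059×28.8 = 149.7
Vm = 26.4 · ln(0.093621) = 26.4 × (-2.3685) = -62.53 mV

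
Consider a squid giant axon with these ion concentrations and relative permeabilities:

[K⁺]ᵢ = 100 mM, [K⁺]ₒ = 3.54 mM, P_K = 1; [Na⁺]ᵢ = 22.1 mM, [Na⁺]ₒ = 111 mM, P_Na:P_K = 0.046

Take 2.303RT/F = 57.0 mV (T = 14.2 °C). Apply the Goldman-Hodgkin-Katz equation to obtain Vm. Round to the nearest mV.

-61 mV

Vm = 57.0 · log₁₀[(Σ P·[cation]ₒ + Σ P·[anion]ᵢ) / (Σ P·[cation]ᵢ + Σ P·[anion]ₒ)]
Numerator = 1×3.54 + 0.046×111 = 8.646
Denominator = 1×100 + 0.046×22.1 = 101
Vm = 57.0 · log₁₀(0.08559) = 57.0 × (-1.0676) = -60.85 mV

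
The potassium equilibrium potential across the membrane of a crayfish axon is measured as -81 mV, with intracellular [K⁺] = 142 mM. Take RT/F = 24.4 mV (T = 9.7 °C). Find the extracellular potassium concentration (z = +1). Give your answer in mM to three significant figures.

5.14 mM

Nernst: E = (24.4/1) · ln([out]/[in]), so ln([out]/[in]) = -81.0 × 1 / 24.4 = -3.3197.
[out]/[in] = e^(-3.3197) = 0.03616.
[out] = 0.03616 × 142 = 5.135 mM.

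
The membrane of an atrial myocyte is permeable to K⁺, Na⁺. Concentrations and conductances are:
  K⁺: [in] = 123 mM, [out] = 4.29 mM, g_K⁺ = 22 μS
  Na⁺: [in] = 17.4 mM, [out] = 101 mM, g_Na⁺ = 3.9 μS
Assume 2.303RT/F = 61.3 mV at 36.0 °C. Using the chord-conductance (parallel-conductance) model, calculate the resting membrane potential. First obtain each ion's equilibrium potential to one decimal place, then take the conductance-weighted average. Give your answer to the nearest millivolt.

E_K⁺ = (61.3/1)·log₁₀(4.29/123) = -89.3 mV
E_Na⁺ = (61.3/1)·log₁₀(101/17.4) = 46.8 mV
Vm = (Σ gᵢEᵢ)/(Σ gᵢ) = (22·-89.3 + 3.9·46.8) / (22 + 3.9)
= -1782.08 / 25.9 = -68.81 mV

-69 mV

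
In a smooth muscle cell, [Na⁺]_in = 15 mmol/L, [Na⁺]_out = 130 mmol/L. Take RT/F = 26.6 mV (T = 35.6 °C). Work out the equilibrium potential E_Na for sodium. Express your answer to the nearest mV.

57 mV

E = (26.6/z) · ln([Na⁺]_out/[Na⁺]_in) with z = +1.
= (26.6/1) · ln(130/15) = 26.60 · ln(8.667)
= 26.60 · (2.1595) = 57.44 mV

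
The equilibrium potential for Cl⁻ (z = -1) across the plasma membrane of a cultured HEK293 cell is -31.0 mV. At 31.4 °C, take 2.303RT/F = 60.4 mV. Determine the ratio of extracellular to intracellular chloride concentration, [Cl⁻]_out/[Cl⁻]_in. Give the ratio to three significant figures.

log₁₀([out]/[in]) = E·z/(60.4) = -31.0 × -1 / 60.4 = 0.5132
[out]/[in] = 10^(0.5132) = 3.26

3.26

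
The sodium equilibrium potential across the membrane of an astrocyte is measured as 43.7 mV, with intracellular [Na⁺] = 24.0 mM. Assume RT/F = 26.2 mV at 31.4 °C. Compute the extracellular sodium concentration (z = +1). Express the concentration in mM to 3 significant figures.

127 mM

Nernst: E = (26.2/1) · ln([out]/[in]), so ln([out]/[in]) = 43.7 × 1 / 26.2 = 1.6679.
[out]/[in] = e^(1.6679) = 5.301.
[out] = 5.301 × 24.0 = 127.2 mM.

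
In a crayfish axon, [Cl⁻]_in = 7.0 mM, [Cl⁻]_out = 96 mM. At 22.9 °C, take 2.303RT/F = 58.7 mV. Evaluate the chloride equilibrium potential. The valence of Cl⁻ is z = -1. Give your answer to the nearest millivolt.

E = (58.7/z) · log₁₀([Cl⁻]_out/[Cl⁻]_in) with z = -1.
For an anion, dividing by z = -1 reverses the sign.
= (58.7/-1) · log₁₀(96/7.0) = -58.70 · log₁₀(13.71)
= -58.70 · (1.1372) = -66.75 mV

-67 mV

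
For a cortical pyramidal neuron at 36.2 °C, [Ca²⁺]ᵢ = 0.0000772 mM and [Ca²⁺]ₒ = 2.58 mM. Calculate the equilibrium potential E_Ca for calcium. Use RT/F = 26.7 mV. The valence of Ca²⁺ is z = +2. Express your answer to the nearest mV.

139 mV

E = (26.7/z) · ln([Ca²⁺]_out/[Ca²⁺]_in) with z = +2.
= (26.7/2) · ln(2.58/0.0000772) = 13.35 · ln(3.342e+04)
= 13.35 · (10.4169) = 139.07 mV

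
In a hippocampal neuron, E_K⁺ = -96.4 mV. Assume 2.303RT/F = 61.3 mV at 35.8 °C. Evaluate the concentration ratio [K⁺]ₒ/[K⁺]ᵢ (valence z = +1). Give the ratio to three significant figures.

0.0268

log₁₀([out]/[in]) = E·z/(61.3) = -96.4 × 1 / 61.3 = -1.5726
[out]/[in] = 10^(-1.5726) = 0.02676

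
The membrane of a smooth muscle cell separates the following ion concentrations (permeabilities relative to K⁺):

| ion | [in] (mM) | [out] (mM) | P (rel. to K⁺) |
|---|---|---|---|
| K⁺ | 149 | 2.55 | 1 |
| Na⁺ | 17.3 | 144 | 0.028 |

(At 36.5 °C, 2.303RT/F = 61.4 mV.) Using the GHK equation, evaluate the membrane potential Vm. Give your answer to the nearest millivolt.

-83 mV

Vm = 61.4 · log₁₀[(Σ P·[cation]ₒ + Σ P·[anion]ᵢ) / (Σ P·[cation]ᵢ + Σ P·[anion]ₒ)]
Numerator = 1×2.55 + 0.028×144 = 6.582
Denominator = 1×149 + 0.028×17.3 = 149.5
Vm = 61.4 · log₁₀(0.044031) = 61.4 × (-1.3562) = -83.27 mV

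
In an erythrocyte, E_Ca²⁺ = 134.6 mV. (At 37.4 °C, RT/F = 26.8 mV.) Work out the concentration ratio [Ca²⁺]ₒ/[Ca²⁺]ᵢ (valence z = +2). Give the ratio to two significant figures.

ln([out]/[in]) = E·z/(26.8) = 134.6 × 2 / 26.8 = 10.0448
[out]/[in] = e^(10.0448) = 2.304e+04

23000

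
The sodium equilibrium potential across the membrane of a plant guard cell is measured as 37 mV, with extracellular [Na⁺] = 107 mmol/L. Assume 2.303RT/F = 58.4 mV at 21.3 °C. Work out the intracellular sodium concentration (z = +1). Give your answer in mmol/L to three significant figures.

Nernst: E = (58.4/1) · log₁₀([out]/[in]), so log₁₀([out]/[in]) = 37.0 × 1 / 58.4 = 0.6336.
[out]/[in] = 10^(0.6336) = 4.301.
[in] = 107 / 4.301 = 24.88 mmol/L.

24.9 mmol/L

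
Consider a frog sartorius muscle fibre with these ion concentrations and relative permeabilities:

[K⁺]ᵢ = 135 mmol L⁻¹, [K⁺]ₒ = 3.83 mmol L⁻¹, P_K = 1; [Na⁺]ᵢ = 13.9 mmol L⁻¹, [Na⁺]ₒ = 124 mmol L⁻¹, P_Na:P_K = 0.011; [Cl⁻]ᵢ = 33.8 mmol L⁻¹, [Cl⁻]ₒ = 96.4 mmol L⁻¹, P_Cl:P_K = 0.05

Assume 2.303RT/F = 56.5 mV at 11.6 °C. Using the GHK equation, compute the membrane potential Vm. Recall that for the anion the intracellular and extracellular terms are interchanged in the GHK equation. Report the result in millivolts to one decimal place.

-73.9 mV

Vm = 56.5 · log₁₀[(Σ P·[cation]ₒ + Σ P·[anion]ᵢ) / (Σ P·[cation]ᵢ + Σ P·[anion]ₒ)]
Numerator = 1×3.83 + 0.011×124 + 0.05×33.8 = 6.884
Denominator = 1×135 + 0.011×13.9 + 0.05×96.4 = 140
Vm = 56.5 · log₁₀(0.049181) = 56.5 × (-1.3082) = -73.91 mV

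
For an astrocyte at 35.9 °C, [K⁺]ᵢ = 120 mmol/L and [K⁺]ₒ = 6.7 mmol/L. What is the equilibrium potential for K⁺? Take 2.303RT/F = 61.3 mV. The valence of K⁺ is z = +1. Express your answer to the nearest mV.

-77 mV

E = (61.3/z) · log₁₀([K⁺]_out/[K⁺]_in) with z = +1.
= (61.3/1) · log₁₀(6.7/120) = 61.30 · log₁₀(0.05583)
= 61.30 · (-1.2531) = -76.82 mV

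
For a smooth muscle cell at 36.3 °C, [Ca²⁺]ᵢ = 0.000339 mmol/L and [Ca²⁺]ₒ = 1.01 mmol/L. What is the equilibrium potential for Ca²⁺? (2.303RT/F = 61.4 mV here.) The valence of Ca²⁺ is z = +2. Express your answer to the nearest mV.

E = (61.4/z) · log₁₀([Ca²⁺]_out/[Ca²⁺]_in) with z = +2.
= (61.4/2) · log₁₀(1.01/0.000339) = 30.70 · log₁₀(2979)
= 30.70 · (3.4741) = 106.66 mV

107 mV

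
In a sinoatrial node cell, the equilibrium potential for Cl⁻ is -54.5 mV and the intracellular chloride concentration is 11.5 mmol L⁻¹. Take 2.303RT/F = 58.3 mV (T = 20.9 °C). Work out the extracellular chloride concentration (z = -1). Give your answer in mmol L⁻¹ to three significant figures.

99.0 mmol L⁻¹

Nernst: E = (58.3/-1) · log₁₀([out]/[in]), so log₁₀([out]/[in]) = -54.5 × -1 / 58.3 = 0.9348.
[out]/[in] = 10^(0.9348) = 8.606.
[out] = 8.606 × 11.5 = 98.97 mmol L⁻¹.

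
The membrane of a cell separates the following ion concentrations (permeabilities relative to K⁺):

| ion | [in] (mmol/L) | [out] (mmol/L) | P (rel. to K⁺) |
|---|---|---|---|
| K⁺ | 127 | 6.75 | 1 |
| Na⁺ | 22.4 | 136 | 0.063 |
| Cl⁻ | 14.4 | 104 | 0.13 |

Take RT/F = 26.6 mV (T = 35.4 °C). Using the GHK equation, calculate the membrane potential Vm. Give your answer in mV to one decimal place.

-56.2 mV

Vm = 26.6 · ln[(Σ P·[cation]ₒ + Σ P·[anion]ᵢ) / (Σ P·[cation]ᵢ + Σ P·[anion]ₒ)]
Numerator = 1×6.75 + 0.063×136 + 0.13×14.4 = 17.19
Denominator = 1×127 + 0.063×22.4 + 0.13×104 = 141.9
Vm = 26.6 · ln(0.12112) = 26.6 × (-2.1110) = -56.15 mV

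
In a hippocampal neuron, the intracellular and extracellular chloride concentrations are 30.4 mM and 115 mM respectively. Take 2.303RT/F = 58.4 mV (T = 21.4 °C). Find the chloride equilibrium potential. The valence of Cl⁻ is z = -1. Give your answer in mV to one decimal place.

-33.7 mV

E = (58.4/z) · log₁₀([Cl⁻]_out/[Cl⁻]_in) with z = -1.
For an anion, dividing by z = -1 reverses the sign.
= (58.4/-1) · log₁₀(115/30.4) = -58.40 · log₁₀(3.783)
= -58.40 · (0.5778) = -33.74 mV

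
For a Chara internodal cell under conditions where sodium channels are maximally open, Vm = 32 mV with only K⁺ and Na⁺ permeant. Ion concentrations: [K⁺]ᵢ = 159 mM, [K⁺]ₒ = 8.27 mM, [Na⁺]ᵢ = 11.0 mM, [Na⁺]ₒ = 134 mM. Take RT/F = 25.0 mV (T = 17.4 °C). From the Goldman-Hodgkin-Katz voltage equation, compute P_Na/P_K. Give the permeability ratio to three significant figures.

Let α = P_Na/P_K. GHK: Vm = 25.0·ln[(Kₒ + α·Naₒ)/(Kᵢ + α·Naᵢ)].
e^(Vm/25.0) = e^(32.0/25.0) = 3.5966
So 3.5966·(Kᵢ + α·Naᵢ) = Kₒ + α·Naₒ → α = (3.5966·159.0 − 8.27) / (134.0 − 3.5966·11.0)
α = (571.9 − 8.27) / (134.0 − 39.56) = 563.6/94.44 = 5.968

5.97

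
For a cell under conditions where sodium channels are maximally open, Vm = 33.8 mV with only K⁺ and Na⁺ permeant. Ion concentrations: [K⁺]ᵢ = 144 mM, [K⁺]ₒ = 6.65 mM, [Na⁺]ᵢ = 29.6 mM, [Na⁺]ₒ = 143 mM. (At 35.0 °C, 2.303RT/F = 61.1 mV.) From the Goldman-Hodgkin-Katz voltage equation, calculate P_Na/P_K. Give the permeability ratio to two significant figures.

14

Let α = P_Na/P_K. GHK: Vm = 61.1·log₁₀[(Kₒ + α·Naₒ)/(Kᵢ + α·Naᵢ)].
10^(Vm/61.1) = 10^(33.8/61.1) = 3.5743
So 3.5743·(Kᵢ + α·Naᵢ) = Kₒ + α·Naₒ → α = (3.5743·144.0 − 6.65) / (143.0 − 3.5743·29.6)
α = (514.7 − 6.65) / (143.0 − 105.8) = 508/37.2 = 13.66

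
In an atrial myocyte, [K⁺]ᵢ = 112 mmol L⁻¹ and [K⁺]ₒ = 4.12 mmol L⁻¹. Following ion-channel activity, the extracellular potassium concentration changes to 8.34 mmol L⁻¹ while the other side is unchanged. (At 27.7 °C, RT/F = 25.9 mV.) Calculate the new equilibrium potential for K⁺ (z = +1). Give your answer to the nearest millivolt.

-67 mV

After the shift: [K⁺]_out = 8.34, [K⁺]_in = 112 mmol L⁻¹.
E_new = (25.9/1)·ln(8.34/112) = 25.90 · (-2.5974) = -67.27 mV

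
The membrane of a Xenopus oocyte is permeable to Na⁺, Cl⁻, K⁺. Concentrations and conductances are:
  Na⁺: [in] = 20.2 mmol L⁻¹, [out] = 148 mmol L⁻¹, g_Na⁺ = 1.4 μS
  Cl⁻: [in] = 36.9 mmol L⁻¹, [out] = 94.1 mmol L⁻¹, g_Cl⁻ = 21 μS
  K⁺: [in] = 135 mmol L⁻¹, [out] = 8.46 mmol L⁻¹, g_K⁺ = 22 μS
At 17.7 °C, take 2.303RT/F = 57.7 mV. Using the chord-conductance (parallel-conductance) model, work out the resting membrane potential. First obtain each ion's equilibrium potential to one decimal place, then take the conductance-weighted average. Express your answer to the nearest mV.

-44 mV

E_Na⁺ = (57.7/1)·log₁₀(148/20.2) = 49.9 mV
E_Cl⁻ = (57.7/-1)·log₁₀(94.1/36.9) = -23.5 mV
E_K⁺ = (57.7/1)·log₁₀(8.46/135) = -69.4 mV
Vm = (Σ gᵢEᵢ)/(Σ gᵢ) = (1.4·49.9 + 21·-23.5 + 22·-69.4) / (1.4 + 21 + 22)
= -1950.44 / 44.4 = -43.93 mV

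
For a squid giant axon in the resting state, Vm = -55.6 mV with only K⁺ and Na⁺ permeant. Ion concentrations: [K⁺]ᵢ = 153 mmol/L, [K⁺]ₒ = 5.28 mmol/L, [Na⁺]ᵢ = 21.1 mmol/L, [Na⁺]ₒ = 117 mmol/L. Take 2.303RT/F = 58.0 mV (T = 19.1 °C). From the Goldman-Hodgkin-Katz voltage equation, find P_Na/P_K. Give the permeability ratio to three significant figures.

Let α = P_Na/P_K. GHK: Vm = 58.0·log₁₀[(Kₒ + α·Naₒ)/(Kᵢ + α·Naᵢ)].
10^(Vm/58.0) = 10^(-55.6/58.0) = 0.11
So 0.11·(Kᵢ + α·Naᵢ) = Kₒ + α·Naₒ → α = (0.11·153.0 − 5.28) / (117.0 − 0.11·21.1)
α = (16.83 − 5.28) / (117.0 − 2.321) = 11.55/114.7 = 0.1007

0.101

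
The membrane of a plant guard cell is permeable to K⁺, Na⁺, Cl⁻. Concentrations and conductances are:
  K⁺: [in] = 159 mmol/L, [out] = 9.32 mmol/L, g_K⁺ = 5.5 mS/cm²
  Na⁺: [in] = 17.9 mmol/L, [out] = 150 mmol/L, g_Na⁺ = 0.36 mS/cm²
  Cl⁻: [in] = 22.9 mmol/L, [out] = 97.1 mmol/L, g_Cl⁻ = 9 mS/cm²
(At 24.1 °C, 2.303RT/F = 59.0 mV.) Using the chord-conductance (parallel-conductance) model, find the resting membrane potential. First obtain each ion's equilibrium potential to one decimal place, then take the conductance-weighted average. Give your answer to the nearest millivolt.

-48 mV

E_K⁺ = (59.0/1)·log₁₀(9.32/159) = -72.7 mV
E_Na⁺ = (59.0/1)·log₁₀(150/17.9) = 54.5 mV
E_Cl⁻ = (59.0/-1)·log₁₀(97.1/22.9) = -37.0 mV
Vm = (Σ gᵢEᵢ)/(Σ gᵢ) = (5.5·-72.7 + 0.36·54.5 + 9·-37.0) / (5.5 + 0.36 + 9)
= -713.23 / 14.86 = -48.00 mV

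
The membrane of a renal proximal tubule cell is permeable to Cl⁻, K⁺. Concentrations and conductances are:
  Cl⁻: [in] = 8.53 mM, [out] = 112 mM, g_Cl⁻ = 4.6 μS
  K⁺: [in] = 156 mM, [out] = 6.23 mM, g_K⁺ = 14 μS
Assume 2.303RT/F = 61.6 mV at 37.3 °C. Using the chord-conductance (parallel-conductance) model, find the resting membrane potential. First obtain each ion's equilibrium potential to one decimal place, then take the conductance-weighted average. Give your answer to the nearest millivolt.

E_Cl⁻ = (61.6/-1)·log₁₀(112/8.53) = -68.9 mV
E_K⁺ = (61.6/1)·log₁₀(6.23/156) = -86.2 mV
Vm = (Σ gᵢEᵢ)/(Σ gᵢ) = (4.6·-68.9 + 14·-86.2) / (4.6 + 14)
= -1523.74 / 18.6 = -81.92 mV

-82 mV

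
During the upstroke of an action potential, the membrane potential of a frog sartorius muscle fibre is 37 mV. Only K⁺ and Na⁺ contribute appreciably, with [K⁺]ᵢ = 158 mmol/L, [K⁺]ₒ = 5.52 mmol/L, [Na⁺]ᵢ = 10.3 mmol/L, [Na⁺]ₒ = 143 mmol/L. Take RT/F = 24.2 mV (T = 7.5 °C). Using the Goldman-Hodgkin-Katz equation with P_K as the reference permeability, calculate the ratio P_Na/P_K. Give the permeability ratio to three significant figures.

Let α = P_Na/P_K. GHK: Vm = 24.2·ln[(Kₒ + α·Naₒ)/(Kᵢ + α·Naᵢ)].
e^(Vm/24.2) = e^(37.0/24.2) = 4.6132
So 4.6132·(Kᵢ + α·Naᵢ) = Kₒ + α·Naₒ → α = (4.6132·158.0 − 5.52) / (143.0 − 4.6132·10.3)
α = (728.9 − 5.52) / (143.0 − 47.52) = 723.4/95.48 = 7.576

7.58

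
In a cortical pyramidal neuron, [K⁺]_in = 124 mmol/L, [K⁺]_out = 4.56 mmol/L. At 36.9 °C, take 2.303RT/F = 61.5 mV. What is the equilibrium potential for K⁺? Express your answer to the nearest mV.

E = (61.5/z) · log₁₀([K⁺]_out/[K⁺]_in) with z = +1.
= (61.5/1) · log₁₀(4.56/124) = 61.50 · log₁₀(0.03677)
= 61.50 · (-1.4345) = -88.22 mV

-88 mV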